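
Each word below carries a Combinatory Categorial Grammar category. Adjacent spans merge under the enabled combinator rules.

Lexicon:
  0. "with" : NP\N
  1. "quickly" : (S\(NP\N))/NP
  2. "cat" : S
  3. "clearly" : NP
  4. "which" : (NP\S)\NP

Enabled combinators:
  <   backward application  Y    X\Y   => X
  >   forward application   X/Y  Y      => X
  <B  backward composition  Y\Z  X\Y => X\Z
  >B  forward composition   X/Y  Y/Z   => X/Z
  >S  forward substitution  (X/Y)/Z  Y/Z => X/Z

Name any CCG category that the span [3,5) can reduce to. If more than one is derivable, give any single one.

NP\S

[0,5] S   <
  [0,1] "with" : NP\N
  [1,5] S\(NP\N)   >
    [1,2] "quickly" : (S\(NP\N))/NP
    [2,5] NP   <
      [2,3] "cat" : S
      [3,5] NP\S   <
        [3,4] "clearly" : NP
        [4,5] "which" : (NP\S)\NP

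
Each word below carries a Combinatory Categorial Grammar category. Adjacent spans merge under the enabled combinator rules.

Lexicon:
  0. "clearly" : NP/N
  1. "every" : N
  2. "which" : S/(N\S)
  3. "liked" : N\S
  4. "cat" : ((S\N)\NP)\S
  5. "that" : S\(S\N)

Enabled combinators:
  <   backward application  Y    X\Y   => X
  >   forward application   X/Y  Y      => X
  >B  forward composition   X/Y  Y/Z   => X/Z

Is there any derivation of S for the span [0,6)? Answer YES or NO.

[0,6] S   <
  [0,5] S\N   <
    [0,2] NP   >
      [0,1] "clearly" : NP/N
      [1,2] "every" : N
    [2,5] (S\N)\NP   <
      [2,4] S   >
        [2,3] "which" : S/(N\S)
        [3,4] "liked" : N\S
      [4,5] "cat" : ((S\N)\NP)\S
  [5,6] "that" : S\(S\N)

YES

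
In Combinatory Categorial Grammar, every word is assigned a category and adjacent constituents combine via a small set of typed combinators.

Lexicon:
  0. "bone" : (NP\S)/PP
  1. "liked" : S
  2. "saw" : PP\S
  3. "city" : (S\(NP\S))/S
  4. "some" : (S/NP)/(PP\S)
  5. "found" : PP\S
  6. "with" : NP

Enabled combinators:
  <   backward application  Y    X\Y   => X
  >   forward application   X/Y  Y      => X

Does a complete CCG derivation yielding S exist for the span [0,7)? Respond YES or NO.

YES

[0,7] S   <
  [0,3] NP\S   >
    [0,1] "bone" : (NP\S)/PP
    [1,3] PP   <
      [1,2] "liked" : S
      [2,3] "saw" : PP\S
  [3,7] S\(NP\S)   >
    [3,4] "city" : (S\(NP\S))/S
    [4,7] S   >
      [4,6] S/NP   >
        [4,5] "some" : (S/NP)/(PP\S)
        [5,6] "found" : PP\S
      [6,7] "with" : NP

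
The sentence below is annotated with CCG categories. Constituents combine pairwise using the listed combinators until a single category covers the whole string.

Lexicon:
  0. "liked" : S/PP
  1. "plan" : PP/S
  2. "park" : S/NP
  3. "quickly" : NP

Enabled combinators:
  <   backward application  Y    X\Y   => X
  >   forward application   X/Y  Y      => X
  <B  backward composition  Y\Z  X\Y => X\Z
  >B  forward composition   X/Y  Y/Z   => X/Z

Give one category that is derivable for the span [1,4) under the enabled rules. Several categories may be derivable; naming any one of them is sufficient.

[0,4] S   >
  [0,1] "liked" : S/PP
  [1,4] PP   >
    [1,2] "plan" : PP/S
    [2,4] S   >
      [2,3] "park" : S/NP
      [3,4] "quickly" : NP

PP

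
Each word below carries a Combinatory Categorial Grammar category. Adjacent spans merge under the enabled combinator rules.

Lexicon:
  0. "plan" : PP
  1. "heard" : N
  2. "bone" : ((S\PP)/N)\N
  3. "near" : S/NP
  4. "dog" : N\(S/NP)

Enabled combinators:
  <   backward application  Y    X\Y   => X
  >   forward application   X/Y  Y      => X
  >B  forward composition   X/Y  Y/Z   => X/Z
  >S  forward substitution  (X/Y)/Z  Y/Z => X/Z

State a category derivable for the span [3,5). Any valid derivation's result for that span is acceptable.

N

[0,5] S   <
  [0,1] "plan" : PP
  [1,5] S\PP   >
    [1,3] (S\PP)/N   <
      [1,2] "heard" : N
      [2,3] "bone" : ((S\PP)/N)\N
    [3,5] N   <
      [3,4] "near" : S/NP
      [4,5] "dog" : N\(S/NP)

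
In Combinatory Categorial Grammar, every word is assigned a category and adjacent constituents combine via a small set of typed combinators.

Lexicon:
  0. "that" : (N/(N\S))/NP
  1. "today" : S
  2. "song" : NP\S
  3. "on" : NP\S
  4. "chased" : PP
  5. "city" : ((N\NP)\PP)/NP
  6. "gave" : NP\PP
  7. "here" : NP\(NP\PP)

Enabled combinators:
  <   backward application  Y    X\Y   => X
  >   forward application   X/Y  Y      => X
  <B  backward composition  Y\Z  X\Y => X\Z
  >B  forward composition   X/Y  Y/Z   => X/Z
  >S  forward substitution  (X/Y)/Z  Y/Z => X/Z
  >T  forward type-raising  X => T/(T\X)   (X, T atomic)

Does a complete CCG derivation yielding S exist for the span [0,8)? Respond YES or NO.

NO

(N/(N\S))/NP S NP\S NP\S PP ((N\NP)\PP)/NP NP\PP NP\(NP\PP)
CKY chart[0,8] = {N, N/(N\N), NP/(NP\N), PP/(PP\N), S/(S\N)}; S ∉ chart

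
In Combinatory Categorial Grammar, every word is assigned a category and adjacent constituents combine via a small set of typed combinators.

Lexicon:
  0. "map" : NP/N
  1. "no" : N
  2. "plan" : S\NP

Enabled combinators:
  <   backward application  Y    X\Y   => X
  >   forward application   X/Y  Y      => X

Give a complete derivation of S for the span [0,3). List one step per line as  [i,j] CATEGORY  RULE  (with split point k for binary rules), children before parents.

[0,1] NP/N  lex  "map"
[1,2] N  lex  "no"
[0,2] NP  >  k=1
[2,3] S\NP  lex  "plan"
[0,3] S  <  k=2

[0,3] S   <
  [0,2] NP   >
    [0,1] "map" : NP/N
    [1,2] "no" : N
  [2,3] "plan" : S\NP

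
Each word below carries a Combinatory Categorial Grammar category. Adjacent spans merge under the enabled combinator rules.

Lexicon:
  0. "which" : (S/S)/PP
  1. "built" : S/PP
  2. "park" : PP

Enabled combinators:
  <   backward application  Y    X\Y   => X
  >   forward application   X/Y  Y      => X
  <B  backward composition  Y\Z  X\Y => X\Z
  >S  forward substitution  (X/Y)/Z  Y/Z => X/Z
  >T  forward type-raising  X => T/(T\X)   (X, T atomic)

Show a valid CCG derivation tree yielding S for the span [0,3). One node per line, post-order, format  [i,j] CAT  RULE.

[0,3] S   >
  [0,2] S/PP   >S
    [0,1] "which" : (S/S)/PP
    [1,2] "built" : S/PP
  [2,3] "park" : PP

[0,1] (S/S)/PP  lex  "which"
[1,2] S/PP  lex  "built"
[0,2] S/PP  >S  k=1
[2,3] PP  lex  "park"
[0,3] S  >  k=2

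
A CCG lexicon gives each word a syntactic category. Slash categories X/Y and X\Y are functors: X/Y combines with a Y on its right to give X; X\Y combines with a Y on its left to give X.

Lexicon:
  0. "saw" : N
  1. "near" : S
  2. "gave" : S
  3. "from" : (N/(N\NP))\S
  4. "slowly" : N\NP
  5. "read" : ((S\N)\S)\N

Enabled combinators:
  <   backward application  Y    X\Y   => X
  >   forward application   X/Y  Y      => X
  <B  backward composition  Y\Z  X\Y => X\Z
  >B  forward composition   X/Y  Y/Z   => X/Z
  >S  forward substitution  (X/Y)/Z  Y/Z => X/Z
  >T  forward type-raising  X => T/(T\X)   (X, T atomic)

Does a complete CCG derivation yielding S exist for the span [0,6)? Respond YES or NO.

YES

[0,6] S   <
  [0,1] "saw" : N
  [1,6] S\N   <
    [1,2] "near" : S
    [2,6] (S\N)\S   <
      [2,5] N   >
        [2,4] N/(N\NP)   <
          [2,3] "gave" : S
          [3,4] "from" : (N/(N\NP))\S
        [4,5] "slowly" : N\NP
      [5,6] "read" : ((S\N)\S)\N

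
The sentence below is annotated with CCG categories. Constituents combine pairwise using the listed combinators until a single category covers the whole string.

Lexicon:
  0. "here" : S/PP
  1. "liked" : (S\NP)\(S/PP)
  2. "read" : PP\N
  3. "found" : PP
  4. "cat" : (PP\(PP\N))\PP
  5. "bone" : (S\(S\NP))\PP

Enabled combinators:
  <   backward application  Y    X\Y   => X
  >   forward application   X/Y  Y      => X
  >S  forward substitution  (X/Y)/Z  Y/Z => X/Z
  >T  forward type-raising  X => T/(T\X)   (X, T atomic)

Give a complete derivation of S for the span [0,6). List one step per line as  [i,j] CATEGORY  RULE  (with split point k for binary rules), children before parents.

[0,6] S   <
  [0,2] S\NP   <
    [0,1] "here" : S/PP
    [1,2] "liked" : (S\NP)\(S/PP)
  [2,6] S\(S\NP)   <
    [2,5] PP   <
      [2,3] "read" : PP\N
      [3,5] PP\(PP\N)   <
        [3,4] "found" : PP
        [4,5] "cat" : (PP\(PP\N))\PP
    [5,6] "bone" : (S\(S\NP))\PP

[0,1] S/PP  lex  "here"
[1,2] (S\NP)\(S/PP)  lex  "liked"
[0,2] S\NP  <  k=1
[2,3] PP\N  lex  "read"
[3,4] PP  lex  "found"
[4,5] (PP\(PP\N))\PP  lex  "cat"
[3,5] PP\(PP\N)  <  k=4
[2,5] PP  <  k=3
[5,6] (S\(S\NP))\PP  lex  "bone"
[2,6] S\(S\NP)  <  k=5
[0,6] S  <  k=2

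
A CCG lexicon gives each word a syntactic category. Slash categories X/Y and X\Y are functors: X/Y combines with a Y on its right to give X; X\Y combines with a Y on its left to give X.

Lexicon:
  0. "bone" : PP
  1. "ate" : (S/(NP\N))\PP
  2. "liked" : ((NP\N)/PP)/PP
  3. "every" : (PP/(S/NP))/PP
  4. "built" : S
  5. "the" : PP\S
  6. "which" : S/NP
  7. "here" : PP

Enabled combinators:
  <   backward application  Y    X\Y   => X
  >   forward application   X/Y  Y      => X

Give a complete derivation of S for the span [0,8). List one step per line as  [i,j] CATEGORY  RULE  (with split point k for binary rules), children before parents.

[0,8] S   >
  [0,2] S/(NP\N)   <
    [0,1] "bone" : PP
    [1,2] "ate" : (S/(NP\N))\PP
  [2,8] NP\N   >
    [2,7] (NP\N)/PP   >
      [2,3] "liked" : ((NP\N)/PP)/PP
      [3,7] PP   >
        [3,6] PP/(S/NP)   >
          [3,4] "every" : (PP/(S/NP))/PP
          [4,6] PP   <
            [4,5] "built" : S
            [5,6] "the" : PP\S
        [6,7] "which" : S/NP
    [7,8] "here" : PP

[0,1] PP  lex  "bone"
[1,2] (S/(NP\N))\PP  lex  "ate"
[0,2] S/(NP\N)  <  k=1
[2,3] ((NP\N)/PP)/PP  lex  "liked"
[3,4] (PP/(S/NP))/PP  lex  "every"
[4,5] S  lex  "built"
[5,6] PP\S  lex  "the"
[4,6] PP  <  k=5
[3,6] PP/(S/NP)  >  k=4
[6,7] S/NP  lex  "which"
[3,7] PP  >  k=6
[2,7] (NP\N)/PP  >  k=3
[7,8] PP  lex  "here"
[2,8] NP\N  >  k=7
[0,8] S  >  k=2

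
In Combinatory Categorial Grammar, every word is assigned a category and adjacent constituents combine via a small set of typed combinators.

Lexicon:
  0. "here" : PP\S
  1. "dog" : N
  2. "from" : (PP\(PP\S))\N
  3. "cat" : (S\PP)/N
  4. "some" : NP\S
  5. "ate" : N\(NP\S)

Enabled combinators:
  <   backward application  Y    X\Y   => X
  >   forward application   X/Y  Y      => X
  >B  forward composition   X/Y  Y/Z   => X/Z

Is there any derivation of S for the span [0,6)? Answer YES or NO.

[0,6] S   <
  [0,3] PP   <
    [0,1] "here" : PP\S
    [1,3] PP\(PP\S)   <
      [1,2] "dog" : N
      [2,3] "from" : (PP\(PP\S))\N
  [3,6] S\PP   >
    [3,4] "cat" : (S\PP)/N
    [4,6] N   <
      [4,5] "some" : NP\S
      [5,6] "ate" : N\(NP\S)

YES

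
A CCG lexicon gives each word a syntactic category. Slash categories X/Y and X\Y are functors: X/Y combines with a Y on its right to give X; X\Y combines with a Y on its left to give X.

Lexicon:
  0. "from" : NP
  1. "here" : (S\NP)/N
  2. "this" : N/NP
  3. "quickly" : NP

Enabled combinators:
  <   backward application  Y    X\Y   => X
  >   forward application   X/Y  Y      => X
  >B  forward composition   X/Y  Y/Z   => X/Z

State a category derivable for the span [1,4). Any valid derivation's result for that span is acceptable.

[0,4] S   <
  [0,1] "from" : NP
  [1,4] S\NP   >
    [1,2] "here" : (S\NP)/N
    [2,4] N   >
      [2,3] "this" : N/NP
      [3,4] "quickly" : NP

S\NP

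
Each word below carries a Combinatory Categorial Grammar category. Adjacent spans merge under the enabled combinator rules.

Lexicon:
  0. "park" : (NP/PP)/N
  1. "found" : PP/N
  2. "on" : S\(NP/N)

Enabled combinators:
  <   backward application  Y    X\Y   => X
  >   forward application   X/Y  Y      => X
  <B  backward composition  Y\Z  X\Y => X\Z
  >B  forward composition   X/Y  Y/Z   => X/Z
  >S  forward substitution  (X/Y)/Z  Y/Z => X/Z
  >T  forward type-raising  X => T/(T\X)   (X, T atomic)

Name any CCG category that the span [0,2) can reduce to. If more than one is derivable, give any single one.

NP/N

[0,3] S   <
  [0,2] NP/N   >S
    [0,1] "park" : (NP/PP)/N
    [1,2] "found" : PP/N
  [2,3] "on" : S\(NP/N)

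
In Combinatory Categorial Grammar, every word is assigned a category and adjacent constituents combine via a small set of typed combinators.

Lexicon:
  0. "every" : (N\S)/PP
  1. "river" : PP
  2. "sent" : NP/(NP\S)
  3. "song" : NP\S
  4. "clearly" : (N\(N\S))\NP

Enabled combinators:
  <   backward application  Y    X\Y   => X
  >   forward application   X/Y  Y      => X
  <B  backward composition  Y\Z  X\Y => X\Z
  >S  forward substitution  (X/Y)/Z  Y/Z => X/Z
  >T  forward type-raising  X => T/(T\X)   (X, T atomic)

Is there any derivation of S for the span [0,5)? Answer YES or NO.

NO

(N\S)/PP PP NP/(NP\S) NP\S (N\(N\S))\NP
CKY chart[0,5] = {N, N/(N\N), NP/(NP\N), PP/(PP\N), S/(S\N)}; S ∉ chart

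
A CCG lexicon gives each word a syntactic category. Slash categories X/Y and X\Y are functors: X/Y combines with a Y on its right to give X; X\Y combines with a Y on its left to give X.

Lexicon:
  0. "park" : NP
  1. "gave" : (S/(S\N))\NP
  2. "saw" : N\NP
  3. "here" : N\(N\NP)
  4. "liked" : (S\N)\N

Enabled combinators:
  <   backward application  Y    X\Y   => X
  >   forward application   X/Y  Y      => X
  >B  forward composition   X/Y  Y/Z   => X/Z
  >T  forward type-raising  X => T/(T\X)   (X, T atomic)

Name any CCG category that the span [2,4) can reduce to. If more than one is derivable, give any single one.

[0,5] S   >
  [0,2] S/(S\N)   <
    [0,1] "park" : NP
    [1,2] "gave" : (S/(S\N))\NP
  [2,5] S\N   <
    [2,4] N   <
      [2,3] "saw" : N\NP
      [3,4] "here" : N\(N\NP)
    [4,5] "liked" : (S\N)\N

N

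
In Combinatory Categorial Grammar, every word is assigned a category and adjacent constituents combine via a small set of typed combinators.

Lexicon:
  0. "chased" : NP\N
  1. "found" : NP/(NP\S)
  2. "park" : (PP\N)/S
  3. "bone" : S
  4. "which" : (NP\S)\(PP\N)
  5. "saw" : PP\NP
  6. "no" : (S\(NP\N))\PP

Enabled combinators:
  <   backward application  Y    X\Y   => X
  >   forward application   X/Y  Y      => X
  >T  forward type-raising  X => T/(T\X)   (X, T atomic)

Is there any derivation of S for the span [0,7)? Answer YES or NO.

[0,7] S   <
  [0,1] "chased" : NP\N
  [1,7] S\(NP\N)   <
    [1,6] PP   <
      [1,5] NP   >
        [1,2] "found" : NP/(NP\S)
        [2,5] NP\S   <
          [2,4] PP\N   >
            [2,3] "park" : (PP\N)/S
            [3,4] "bone" : S
          [4,5] "which" : (NP\S)\(PP\N)
      [5,6] "saw" : PP\NP
    [6,7] "no" : (S\(NP\N))\PP

YES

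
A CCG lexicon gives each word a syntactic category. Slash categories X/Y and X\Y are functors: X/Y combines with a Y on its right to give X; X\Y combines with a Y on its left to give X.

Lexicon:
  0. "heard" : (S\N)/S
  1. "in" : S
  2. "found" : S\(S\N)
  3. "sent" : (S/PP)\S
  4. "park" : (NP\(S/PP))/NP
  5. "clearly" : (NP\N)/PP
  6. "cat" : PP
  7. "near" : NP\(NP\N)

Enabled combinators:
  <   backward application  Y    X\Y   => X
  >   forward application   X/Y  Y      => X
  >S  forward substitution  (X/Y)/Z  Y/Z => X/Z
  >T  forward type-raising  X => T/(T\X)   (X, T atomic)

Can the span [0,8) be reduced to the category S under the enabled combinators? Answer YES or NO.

NO

(S\N)/S S S\(S\N) (S/PP)\S (NP\(S/PP))/NP (NP\N)/PP PP NP\(NP\N)
CKY chart[0,8] = {N/(N\NP), NP, NP/(NP\NP), PP/(PP\NP), S/(S\NP)}; S ∉ chart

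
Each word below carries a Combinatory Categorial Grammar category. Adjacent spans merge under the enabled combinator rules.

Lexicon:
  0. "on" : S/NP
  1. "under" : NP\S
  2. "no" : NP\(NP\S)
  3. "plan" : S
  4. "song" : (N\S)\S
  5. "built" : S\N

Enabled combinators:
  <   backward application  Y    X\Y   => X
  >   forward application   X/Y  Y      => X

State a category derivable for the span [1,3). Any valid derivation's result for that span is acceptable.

NP

[0,6] S   <
  [0,5] N   <
    [0,3] S   >
      [0,1] "on" : S/NP
      [1,3] NP   <
        [1,2] "under" : NP\S
        [2,3] "no" : NP\(NP\S)
    [3,5] N\S   <
      [3,4] "plan" : S
      [4,5] "song" : (N\S)\S
  [5,6] "built" : S\N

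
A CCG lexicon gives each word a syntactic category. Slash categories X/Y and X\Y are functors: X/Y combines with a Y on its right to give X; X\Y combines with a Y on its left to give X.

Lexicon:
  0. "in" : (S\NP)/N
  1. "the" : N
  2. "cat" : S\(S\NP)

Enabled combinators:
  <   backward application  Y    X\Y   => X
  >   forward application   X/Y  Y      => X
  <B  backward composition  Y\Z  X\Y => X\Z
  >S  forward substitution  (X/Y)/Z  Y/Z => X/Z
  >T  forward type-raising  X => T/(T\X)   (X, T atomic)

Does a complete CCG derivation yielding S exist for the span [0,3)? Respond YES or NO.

YES

[0,3] S   <
  [0,2] S\NP   >
    [0,1] "in" : (S\NP)/N
    [1,2] "the" : N
  [2,3] "cat" : S\(S\NP)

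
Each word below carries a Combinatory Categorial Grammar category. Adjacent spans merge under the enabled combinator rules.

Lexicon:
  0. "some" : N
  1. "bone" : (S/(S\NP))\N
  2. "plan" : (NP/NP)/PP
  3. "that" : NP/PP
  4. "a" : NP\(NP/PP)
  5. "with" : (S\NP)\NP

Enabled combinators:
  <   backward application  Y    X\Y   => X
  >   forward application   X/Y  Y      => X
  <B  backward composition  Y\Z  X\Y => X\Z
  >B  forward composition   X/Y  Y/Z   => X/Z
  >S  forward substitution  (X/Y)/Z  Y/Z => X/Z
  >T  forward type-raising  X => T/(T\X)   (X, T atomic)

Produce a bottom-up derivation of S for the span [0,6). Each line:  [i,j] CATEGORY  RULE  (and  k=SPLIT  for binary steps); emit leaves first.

[0,1] N  lex  "some"
[1,2] (S/(S\NP))\N  lex  "bone"
[0,2] S/(S\NP)  <  k=1
[2,3] (NP/NP)/PP  lex  "plan"
[3,4] NP/PP  lex  "that"
[2,4] NP/PP  >S  k=3
[4,5] NP\(NP/PP)  lex  "a"
[2,5] NP  <  k=4
[5,6] (S\NP)\NP  lex  "with"
[2,6] S\NP  <  k=5
[0,6] S  >  k=2

[0,6] S   >
  [0,2] S/(S\NP)   <
    [0,1] "some" : N
    [1,2] "bone" : (S/(S\NP))\N
  [2,6] S\NP   <
    [2,5] NP   <
      [2,4] NP/PP   >S
        [2,3] "plan" : (NP/NP)/PP
        [3,4] "that" : NP/PP
      [4,5] "a" : NP\(NP/PP)
    [5,6] "with" : (S\NP)\NP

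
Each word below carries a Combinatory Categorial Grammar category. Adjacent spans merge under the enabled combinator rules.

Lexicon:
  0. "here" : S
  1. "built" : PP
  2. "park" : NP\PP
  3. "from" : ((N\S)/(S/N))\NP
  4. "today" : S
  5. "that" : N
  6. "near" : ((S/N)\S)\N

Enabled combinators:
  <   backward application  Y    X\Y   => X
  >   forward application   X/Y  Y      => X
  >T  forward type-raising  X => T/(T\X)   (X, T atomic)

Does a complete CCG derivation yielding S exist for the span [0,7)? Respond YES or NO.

NO

S PP NP\PP ((N\S)/(S/N))\NP S N ((S/N)\S)\N
CKY chart[0,7] = {N, N/(N\N), NP/(NP\N), PP/(PP\N), S/(S\N)}; S ∉ chart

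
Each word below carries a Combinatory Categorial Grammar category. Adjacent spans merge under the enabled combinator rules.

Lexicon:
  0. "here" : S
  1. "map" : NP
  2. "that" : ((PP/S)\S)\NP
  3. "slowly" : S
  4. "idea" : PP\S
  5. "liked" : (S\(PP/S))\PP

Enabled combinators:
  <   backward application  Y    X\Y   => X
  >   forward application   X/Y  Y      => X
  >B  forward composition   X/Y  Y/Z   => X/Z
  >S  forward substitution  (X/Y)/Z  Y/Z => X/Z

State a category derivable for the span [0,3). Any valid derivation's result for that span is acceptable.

[0,6] S   <
  [0,3] PP/S   <
    [0,1] "here" : S
    [1,3] (PP/S)\S   <
      [1,2] "map" : NP
      [2,3] "that" : ((PP/S)\S)\NP
  [3,6] S\(PP/S)   <
    [3,5] PP   <
      [3,4] "slowly" : S
      [4,5] "idea" : PP\S
    [5,6] "liked" : (S\(PP/S))\PP

PP/S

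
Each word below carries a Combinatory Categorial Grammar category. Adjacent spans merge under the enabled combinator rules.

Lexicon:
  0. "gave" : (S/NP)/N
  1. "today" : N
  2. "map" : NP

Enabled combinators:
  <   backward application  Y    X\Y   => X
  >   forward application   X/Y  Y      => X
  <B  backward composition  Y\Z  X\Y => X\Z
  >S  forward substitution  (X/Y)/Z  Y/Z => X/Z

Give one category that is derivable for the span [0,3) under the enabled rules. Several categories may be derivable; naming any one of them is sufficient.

[0,3] S   >
  [0,2] S/NP   >
    [0,1] "gave" : (S/NP)/N
    [1,2] "today" : N
  [2,3] "map" : NP

S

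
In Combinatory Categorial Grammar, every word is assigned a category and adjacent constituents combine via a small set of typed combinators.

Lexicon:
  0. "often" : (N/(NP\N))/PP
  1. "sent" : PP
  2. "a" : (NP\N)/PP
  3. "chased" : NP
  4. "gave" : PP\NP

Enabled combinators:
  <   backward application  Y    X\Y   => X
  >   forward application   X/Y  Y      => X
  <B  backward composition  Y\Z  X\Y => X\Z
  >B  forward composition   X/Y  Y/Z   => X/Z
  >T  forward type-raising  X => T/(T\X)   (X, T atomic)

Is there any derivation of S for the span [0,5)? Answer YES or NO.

NO

(N/(NP\N))/PP PP (NP\N)/PP NP PP\NP
CKY chart[0,5] = {N, N/(N\N), N/(PP\PP), NP/(NP\N), PP/(PP\N), S/(S\N)}; S ∉ chart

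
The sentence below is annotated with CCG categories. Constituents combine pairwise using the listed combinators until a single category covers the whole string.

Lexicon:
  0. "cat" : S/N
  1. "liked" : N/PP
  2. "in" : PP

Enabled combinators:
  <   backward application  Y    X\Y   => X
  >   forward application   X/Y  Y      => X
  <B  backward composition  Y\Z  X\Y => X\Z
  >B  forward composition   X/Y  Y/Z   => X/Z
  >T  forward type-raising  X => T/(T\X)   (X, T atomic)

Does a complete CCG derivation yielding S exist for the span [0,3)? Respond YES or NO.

YES

[0,3] S   >
  [0,1] "cat" : S/N
  [1,3] N   >
    [1,2] "liked" : N/PP
    [2,3] "in" : PP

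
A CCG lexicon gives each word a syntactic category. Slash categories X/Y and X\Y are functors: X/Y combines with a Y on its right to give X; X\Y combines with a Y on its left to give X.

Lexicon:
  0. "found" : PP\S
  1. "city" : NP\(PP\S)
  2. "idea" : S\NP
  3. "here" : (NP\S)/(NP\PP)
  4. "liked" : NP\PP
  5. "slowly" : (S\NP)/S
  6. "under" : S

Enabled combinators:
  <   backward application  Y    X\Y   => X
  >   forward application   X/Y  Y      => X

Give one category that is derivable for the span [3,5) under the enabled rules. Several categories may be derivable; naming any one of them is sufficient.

[0,7] S   <
  [0,5] NP   <
    [0,3] S   <
      [0,2] NP   <
        [0,1] "found" : PP\S
        [1,2] "city" : NP\(PP\S)
      [2,3] "idea" : S\NP
    [3,5] NP\S   >
      [3,4] "here" : (NP\S)/(NP\PP)
      [4,5] "liked" : NP\PP
  [5,7] S\NP   >
    [5,6] "slowly" : (S\NP)/S
    [6,7] "under" : S

NP\S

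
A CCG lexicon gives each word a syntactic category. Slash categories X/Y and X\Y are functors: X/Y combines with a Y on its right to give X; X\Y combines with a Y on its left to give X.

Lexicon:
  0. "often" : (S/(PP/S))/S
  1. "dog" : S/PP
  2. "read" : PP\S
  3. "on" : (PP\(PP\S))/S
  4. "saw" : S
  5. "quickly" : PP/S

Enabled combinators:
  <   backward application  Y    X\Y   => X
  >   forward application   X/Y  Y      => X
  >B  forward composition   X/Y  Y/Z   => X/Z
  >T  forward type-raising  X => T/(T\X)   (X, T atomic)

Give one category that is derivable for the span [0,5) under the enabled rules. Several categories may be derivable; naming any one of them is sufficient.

S/(PP/S)

[0,6] S   >
  [0,5] S/(PP/S)   >
    [0,1] "often" : (S/(PP/S))/S
    [1,5] S   >
      [1,2] "dog" : S/PP
      [2,5] PP   <
        [2,3] "read" : PP\S
        [3,5] PP\(PP\S)   >
          [3,4] "on" : (PP\(PP\S))/S
          [4,5] "saw" : S
  [5,6] "quickly" : PP/S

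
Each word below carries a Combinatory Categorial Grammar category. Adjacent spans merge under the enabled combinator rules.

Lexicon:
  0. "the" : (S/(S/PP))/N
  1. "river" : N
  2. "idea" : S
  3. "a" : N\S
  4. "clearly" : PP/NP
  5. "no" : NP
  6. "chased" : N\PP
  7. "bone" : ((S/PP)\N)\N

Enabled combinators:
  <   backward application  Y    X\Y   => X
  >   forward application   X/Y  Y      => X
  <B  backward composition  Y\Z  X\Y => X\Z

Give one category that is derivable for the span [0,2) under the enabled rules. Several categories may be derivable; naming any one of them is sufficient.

[0,8] S   >
  [0,2] S/(S/PP)   >
    [0,1] "the" : (S/(S/PP))/N
    [1,2] "river" : N
  [2,8] S/PP   <
    [2,4] N   <
      [2,3] "idea" : S
      [3,4] "a" : N\S
    [4,8] (S/PP)\N   <
      [4,7] N   <
        [4,6] PP   >
          [4,5] "clearly" : PP/NP
          [5,6] "no" : NP
        [6,7] "chased" : N\PP
      [7,8] "bone" : ((S/PP)\N)\N

S/(S/PP)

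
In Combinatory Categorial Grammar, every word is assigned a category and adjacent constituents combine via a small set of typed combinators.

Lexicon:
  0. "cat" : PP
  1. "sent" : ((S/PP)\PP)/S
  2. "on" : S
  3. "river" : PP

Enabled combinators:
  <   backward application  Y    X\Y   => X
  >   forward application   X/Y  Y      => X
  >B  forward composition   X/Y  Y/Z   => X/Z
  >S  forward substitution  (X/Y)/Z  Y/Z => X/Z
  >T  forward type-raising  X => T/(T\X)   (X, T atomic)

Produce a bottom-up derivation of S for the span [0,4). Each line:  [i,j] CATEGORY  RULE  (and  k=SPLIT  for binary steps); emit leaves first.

[0,1] PP  lex  "cat"
[1,2] ((S/PP)\PP)/S  lex  "sent"
[2,3] S  lex  "on"
[1,3] (S/PP)\PP  >  k=2
[0,3] S/PP  <  k=1
[3,4] PP  lex  "river"
[0,4] S  >  k=3

[0,4] S   >
  [0,3] S/PP   <
    [0,1] "cat" : PP
    [1,3] (S/PP)\PP   >
      [1,2] "sent" : ((S/PP)\PP)/S
      [2,3] "on" : S
  [3,4] "river" : PP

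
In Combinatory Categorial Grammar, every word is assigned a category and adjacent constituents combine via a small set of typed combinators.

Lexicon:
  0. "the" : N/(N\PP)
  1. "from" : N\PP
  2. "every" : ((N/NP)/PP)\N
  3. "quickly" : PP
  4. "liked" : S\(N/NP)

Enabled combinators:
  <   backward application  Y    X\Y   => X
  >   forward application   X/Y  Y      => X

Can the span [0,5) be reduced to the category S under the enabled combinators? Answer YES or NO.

YES

[0,5] S   <
  [0,4] N/NP   >
    [0,3] (N/NP)/PP   <
      [0,2] N   >
        [0,1] "the" : N/(N\PP)
        [1,2] "from" : N\PP
      [2,3] "every" : ((N/NP)/PP)\N
    [3,4] "quickly" : PP
  [4,5] "liked" : S\(N/NP)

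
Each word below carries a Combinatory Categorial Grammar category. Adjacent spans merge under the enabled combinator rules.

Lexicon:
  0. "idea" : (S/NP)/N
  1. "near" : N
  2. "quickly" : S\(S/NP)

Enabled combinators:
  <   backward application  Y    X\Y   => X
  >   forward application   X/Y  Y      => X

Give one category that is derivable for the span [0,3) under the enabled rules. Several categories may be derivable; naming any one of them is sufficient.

S

[0,3] S   <
  [0,2] S/NP   >
    [0,1] "idea" : (S/NP)/N
    [1,2] "near" : N
  [2,3] "quickly" : S\(S/NP)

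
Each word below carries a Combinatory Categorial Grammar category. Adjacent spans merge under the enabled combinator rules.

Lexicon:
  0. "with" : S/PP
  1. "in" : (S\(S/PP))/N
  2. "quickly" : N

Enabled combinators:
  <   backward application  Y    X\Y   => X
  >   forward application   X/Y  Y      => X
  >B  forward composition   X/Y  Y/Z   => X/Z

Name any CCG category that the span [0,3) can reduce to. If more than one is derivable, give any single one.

[0,3] S   <
  [0,1] "with" : S/PP
  [1,3] S\(S/PP)   >
    [1,2] "in" : (S\(S/PP))/N
    [2,3] "quickly" : N

S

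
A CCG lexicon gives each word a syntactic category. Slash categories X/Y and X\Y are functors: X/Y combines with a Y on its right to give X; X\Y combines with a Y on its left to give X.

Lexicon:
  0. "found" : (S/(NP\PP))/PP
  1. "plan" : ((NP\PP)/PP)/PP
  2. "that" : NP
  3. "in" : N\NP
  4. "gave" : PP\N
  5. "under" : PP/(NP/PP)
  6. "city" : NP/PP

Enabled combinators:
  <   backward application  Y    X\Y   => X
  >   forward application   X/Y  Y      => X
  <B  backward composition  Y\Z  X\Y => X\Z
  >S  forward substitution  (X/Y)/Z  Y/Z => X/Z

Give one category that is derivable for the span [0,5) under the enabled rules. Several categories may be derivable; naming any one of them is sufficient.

S/PP

[0,7] S   >
  [0,5] S/PP   >S
    [0,1] "found" : (S/(NP\PP))/PP
    [1,5] (NP\PP)/PP   >
      [1,2] "plan" : ((NP\PP)/PP)/PP
      [2,5] PP   <
        [2,4] N   <
          [2,3] "that" : NP
          [3,4] "in" : N\NP
        [4,5] "gave" : PP\N
  [5,7] PP   >
    [5,6] "under" : PP/(NP/PP)
    [6,7] "city" : NP/PP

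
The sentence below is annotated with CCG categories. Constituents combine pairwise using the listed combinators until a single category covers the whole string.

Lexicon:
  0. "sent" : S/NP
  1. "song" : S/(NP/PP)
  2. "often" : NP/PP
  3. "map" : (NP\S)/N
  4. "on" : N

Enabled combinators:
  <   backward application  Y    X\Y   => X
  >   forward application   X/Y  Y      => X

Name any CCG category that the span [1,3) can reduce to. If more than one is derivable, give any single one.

S

[0,5] S   >
  [0,1] "sent" : S/NP
  [1,5] NP   <
    [1,3] S   >
      [1,2] "song" : S/(NP/PP)
      [2,3] "often" : NP/PP
    [3,5] NP\S   >
      [3,4] "map" : (NP\S)/N
      [4,5] "on" : N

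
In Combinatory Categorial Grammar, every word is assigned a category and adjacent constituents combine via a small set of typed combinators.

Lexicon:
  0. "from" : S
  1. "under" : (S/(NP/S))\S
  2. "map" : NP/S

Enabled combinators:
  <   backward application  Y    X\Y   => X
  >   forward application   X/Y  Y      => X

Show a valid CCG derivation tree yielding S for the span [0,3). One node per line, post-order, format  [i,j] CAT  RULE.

[0,3] S   >
  [0,2] S/(NP/S)   <
    [0,1] "from" : S
    [1,2] "under" : (S/(NP/S))\S
  [2,3] "map" : NP/S

[0,1] S  lex  "from"
[1,2] (S/(NP/S))\S  lex  "under"
[0,2] S/(NP/S)  <  k=1
[2,3] NP/S  lex  "map"
[0,3] S  >  k=2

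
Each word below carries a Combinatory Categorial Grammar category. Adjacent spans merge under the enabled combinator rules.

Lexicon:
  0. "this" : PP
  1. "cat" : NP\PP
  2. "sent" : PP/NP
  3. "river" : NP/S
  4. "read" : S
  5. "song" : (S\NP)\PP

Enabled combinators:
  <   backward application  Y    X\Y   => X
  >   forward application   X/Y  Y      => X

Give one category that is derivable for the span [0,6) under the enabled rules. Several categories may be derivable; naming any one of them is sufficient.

[0,6] S   <
  [0,2] NP   <
    [0,1] "this" : PP
    [1,2] "cat" : NP\PP
  [2,6] S\NP   <
    [2,5] PP   >
      [2,3] "sent" : PP/NP
      [3,5] NP   >
        [3,4] "river" : NP/S
        [4,5] "read" : S
    [5,6] "song" : (S\NP)\PP

S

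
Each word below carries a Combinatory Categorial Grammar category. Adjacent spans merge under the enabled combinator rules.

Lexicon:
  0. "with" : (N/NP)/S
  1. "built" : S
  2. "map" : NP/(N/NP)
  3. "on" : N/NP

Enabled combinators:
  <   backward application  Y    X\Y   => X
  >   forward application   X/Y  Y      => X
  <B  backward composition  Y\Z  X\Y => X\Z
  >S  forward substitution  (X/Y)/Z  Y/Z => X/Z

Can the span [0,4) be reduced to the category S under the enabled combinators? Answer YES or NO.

(N/NP)/S S NP/(N/NP) N/NP
CKY chart[0,4] = {N}; S ∉ chart

NO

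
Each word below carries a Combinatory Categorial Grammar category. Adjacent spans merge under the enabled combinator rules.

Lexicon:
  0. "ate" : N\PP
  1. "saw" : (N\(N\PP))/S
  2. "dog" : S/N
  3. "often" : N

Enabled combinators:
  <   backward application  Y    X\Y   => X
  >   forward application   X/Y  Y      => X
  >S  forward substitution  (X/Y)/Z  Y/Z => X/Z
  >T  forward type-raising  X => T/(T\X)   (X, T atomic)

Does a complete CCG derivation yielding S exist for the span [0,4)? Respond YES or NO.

N\PP (N\(N\PP))/S S/N N
CKY chart[0,4] = {N, N/(N\N), NP/(NP\N), PP/(PP\N), S/(S\N)}; S ∉ chart

NO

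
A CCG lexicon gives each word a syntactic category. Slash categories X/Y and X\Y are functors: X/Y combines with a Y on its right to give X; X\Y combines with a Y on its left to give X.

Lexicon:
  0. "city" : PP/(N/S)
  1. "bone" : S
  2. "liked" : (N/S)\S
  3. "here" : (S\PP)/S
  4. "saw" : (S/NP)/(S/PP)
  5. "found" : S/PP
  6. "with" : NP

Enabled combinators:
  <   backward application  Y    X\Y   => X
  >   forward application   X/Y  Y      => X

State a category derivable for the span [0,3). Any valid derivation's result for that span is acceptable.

[0,7] S   <
  [0,3] PP   >
    [0,1] "city" : PP/(N/S)
    [1,3] N/S   <
      [1,2] "bone" : S
      [2,3] "liked" : (N/S)\S
  [3,7] S\PP   >
    [3,4] "here" : (S\PP)/S
    [4,7] S   >
      [4,6] S/NP   >
        [4,5] "saw" : (S/NP)/(S/PP)
        [5,6] "found" : S/PP
      [6,7] "with" : NP

PP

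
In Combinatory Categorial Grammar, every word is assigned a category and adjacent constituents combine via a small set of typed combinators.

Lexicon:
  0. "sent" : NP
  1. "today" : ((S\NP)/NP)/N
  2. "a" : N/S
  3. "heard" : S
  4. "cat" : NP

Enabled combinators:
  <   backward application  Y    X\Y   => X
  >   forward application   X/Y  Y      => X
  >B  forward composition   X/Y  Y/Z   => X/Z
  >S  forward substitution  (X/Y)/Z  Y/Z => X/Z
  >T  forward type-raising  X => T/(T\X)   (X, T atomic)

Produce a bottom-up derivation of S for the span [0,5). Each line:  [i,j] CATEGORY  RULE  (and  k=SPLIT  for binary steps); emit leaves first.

[0,5] S   >
  [0,1] S/(S\NP)   >T
    [0,1] "sent" : NP
  [1,5] S\NP   >
    [1,4] (S\NP)/NP   >
      [1,2] "today" : ((S\NP)/NP)/N
      [2,4] N   >
        [2,3] "a" : N/S
        [3,4] "heard" : S
    [4,5] "cat" : NP

[0,1] NP  lex  "sent"
[0,1] S/(S\NP)  >T
[1,2] ((S\NP)/NP)/N  lex  "today"
[2,3] N/S  lex  "a"
[3,4] S  lex  "heard"
[2,4] N  >  k=3
[1,4] (S\NP)/NP  >  k=2
[4,5] NP  lex  "cat"
[1,5] S\NP  >  k=4
[0,5] S  >  k=1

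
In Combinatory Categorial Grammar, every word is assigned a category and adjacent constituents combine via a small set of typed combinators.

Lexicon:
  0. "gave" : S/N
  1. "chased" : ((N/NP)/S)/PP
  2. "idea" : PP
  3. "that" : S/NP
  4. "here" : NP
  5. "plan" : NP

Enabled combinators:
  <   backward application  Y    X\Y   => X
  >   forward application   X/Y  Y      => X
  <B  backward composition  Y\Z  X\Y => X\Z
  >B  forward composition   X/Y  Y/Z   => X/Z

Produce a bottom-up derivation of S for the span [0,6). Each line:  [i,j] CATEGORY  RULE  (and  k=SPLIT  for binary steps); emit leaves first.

[0,1] S/N  lex  "gave"
[1,2] ((N/NP)/S)/PP  lex  "chased"
[2,3] PP  lex  "idea"
[1,3] (N/NP)/S  >  k=2
[3,4] S/NP  lex  "that"
[4,5] NP  lex  "here"
[3,5] S  >  k=4
[1,5] N/NP  >  k=3
[0,5] S/NP  >B  k=1
[5,6] NP  lex  "plan"
[0,6] S  >  k=5

[0,6] S   >
  [0,5] S/NP   >B
    [0,1] "gave" : S/N
    [1,5] N/NP   >
      [1,3] (N/NP)/S   >
        [1,2] "chased" : ((N/NP)/S)/PP
        [2,3] "idea" : PP
      [3,5] S   >
        [3,4] "that" : S/NP
        [4,5] "here" : NP
  [5,6] "plan" : NP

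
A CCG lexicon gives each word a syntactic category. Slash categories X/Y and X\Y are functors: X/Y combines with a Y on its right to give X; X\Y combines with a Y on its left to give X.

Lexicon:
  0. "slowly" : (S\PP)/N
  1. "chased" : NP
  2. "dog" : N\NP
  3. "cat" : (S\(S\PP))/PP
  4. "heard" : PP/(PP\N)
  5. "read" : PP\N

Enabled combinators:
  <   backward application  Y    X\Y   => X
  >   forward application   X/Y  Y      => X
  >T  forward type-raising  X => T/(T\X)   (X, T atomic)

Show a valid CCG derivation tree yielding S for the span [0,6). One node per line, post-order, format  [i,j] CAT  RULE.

[0,6] S   <
  [0,3] S\PP   >
    [0,1] "slowly" : (S\PP)/N
    [1,3] N   <
      [1,2] "chased" : NP
      [2,3] "dog" : N\NP
  [3,6] S\(S\PP)   >
    [3,4] "cat" : (S\(S\PP))/PP
    [4,6] PP   >
      [4,5] "heard" : PP/(PP\N)
      [5,6] "read" : PP\N

[0,1] (S\PP)/N  lex  "slowly"
[1,2] NP  lex  "chased"
[2,3] N\NP  lex  "dog"
[1,3] N  <  k=2
[0,3] S\PP  >  k=1
[3,4] (S\(S\PP))/PP  lex  "cat"
[4,5] PP/(PP\N)  lex  "heard"
[5,6] PP\N  lex  "read"
[4,6] PP  >  k=5
[3,6] S\(S\PP)  >  k=4
[0,6] S  <  k=3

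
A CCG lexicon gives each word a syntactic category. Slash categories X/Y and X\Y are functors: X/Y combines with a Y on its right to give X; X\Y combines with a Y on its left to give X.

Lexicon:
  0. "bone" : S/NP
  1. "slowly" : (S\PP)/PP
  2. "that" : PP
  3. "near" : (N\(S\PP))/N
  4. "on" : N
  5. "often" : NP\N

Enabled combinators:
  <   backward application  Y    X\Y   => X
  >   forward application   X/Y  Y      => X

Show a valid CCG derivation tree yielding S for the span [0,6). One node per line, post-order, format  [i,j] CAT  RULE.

[0,6] S   >
  [0,1] "bone" : S/NP
  [1,6] NP   <
    [1,5] N   <
      [1,3] S\PP   >
        [1,2] "slowly" : (S\PP)/PP
        [2,3] "that" : PP
      [3,5] N\(S\PP)   >
        [3,4] "near" : (N\(S\PP))/N
        [4,5] "on" : N
    [5,6] "often" : NP\N

[0,1] S/NP  lex  "bone"
[1,2] (S\PP)/PP  lex  "slowly"
[2,3] PP  lex  "that"
[1,3] S\PP  >  k=2
[3,4] (N\(S\PP))/N  lex  "near"
[4,5] N  lex  "on"
[3,5] N\(S\PP)  >  k=4
[1,5] N  <  k=3
[5,6] NP\N  lex  "often"
[1,6] NP  <  k=5
[0,6] S  >  k=1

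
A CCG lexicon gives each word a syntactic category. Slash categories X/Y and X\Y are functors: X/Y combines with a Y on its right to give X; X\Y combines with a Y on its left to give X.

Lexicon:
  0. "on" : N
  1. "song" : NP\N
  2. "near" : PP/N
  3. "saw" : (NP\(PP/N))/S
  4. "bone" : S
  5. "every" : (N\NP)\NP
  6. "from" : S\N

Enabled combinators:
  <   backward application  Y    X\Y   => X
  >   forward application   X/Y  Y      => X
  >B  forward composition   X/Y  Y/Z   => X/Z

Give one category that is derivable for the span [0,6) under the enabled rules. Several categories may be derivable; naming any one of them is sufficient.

N

[0,7] S   <
  [0,6] N   <
    [0,2] NP   <
      [0,1] "on" : N
      [1,2] "song" : NP\N
    [2,6] N\NP   <
      [2,5] NP   <
        [2,3] "near" : PP/N
        [3,5] NP\(PP/N)   >
          [3,4] "saw" : (NP\(PP/N))/S
          [4,5] "bone" : S
      [5,6] "every" : (N\NP)\NP
  [6,7] "from" : S\N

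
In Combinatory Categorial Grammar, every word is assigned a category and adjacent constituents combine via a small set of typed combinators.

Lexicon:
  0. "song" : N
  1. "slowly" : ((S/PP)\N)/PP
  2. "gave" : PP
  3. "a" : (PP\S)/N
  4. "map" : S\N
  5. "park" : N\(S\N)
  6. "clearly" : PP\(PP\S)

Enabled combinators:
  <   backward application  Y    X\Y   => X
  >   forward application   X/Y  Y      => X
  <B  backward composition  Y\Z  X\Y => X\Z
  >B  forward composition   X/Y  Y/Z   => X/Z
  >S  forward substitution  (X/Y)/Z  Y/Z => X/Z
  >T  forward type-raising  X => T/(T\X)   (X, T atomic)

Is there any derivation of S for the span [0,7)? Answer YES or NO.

YES

[0,7] S   >
  [0,3] S/PP   <
    [0,1] "song" : N
    [1,3] (S/PP)\N   >
      [1,2] "slowly" : ((S/PP)\N)/PP
      [2,3] "gave" : PP
  [3,7] PP   <
    [3,6] PP\S   >
      [3,4] "a" : (PP\S)/N
      [4,6] N   <
        [4,5] "map" : S\N
        [5,6] "park" : N\(S\N)
    [6,7] "clearly" : PP\(PP\S)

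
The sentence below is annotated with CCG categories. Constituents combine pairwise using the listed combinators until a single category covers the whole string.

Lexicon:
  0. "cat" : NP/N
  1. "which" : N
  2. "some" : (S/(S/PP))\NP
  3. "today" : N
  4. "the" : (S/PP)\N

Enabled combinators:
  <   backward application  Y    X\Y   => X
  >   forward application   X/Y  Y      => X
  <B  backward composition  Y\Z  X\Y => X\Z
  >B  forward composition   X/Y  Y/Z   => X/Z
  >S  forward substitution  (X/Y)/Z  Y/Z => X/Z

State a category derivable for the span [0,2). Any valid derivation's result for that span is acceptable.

[0,5] S   >
  [0,3] S/(S/PP)   <
    [0,2] NP   >
      [0,1] "cat" : NP/N
      [1,2] "which" : N
    [2,3] "some" : (S/(S/PP))\NP
  [3,5] S/PP   <
    [3,4] "today" : N
    [4,5] "the" : (S/PP)\N

NP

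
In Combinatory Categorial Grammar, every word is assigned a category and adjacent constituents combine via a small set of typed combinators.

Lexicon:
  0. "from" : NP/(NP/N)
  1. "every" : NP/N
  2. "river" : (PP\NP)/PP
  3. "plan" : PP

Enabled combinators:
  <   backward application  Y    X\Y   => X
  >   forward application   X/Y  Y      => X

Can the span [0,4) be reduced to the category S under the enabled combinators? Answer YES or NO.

NP/(NP/N) NP/N (PP\NP)/PP PP
CKY chart[0,4] = {PP}; S ∉ chart

NO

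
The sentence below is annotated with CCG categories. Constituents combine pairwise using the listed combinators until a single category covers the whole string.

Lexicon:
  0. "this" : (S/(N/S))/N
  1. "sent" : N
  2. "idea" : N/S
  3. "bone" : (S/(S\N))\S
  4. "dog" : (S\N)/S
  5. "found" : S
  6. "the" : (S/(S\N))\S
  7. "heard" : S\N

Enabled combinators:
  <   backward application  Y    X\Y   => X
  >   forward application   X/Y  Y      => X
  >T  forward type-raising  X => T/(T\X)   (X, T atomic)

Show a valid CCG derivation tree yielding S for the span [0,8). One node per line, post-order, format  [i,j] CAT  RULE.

[0,1] (S/(N/S))/N  lex  "this"
[1,2] N  lex  "sent"
[0,2] S/(N/S)  >  k=1
[2,3] N/S  lex  "idea"
[0,3] S  >  k=2
[3,4] (S/(S\N))\S  lex  "bone"
[0,4] S/(S\N)  <  k=3
[4,5] (S\N)/S  lex  "dog"
[5,6] S  lex  "found"
[6,7] (S/(S\N))\S  lex  "the"
[5,7] S/(S\N)  <  k=6
[7,8] S\N  lex  "heard"
[5,8] S  >  k=7
[4,8] S\N  >  k=5
[0,8] S  >  k=4

[0,8] S   >
  [0,4] S/(S\N)   <
    [0,3] S   >
      [0,2] S/(N/S)   >
        [0,1] "this" : (S/(N/S))/N
        [1,2] "sent" : N
      [2,3] "idea" : N/S
    [3,4] "bone" : (S/(S\N))\S
  [4,8] S\N   >
    [4,5] "dog" : (S\N)/S
    [5,8] S   >
      [5,7] S/(S\N)   <
        [5,6] "found" : S
        [6,7] "the" : (S/(S\N))\S
      [7,8] "heard" : S\N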